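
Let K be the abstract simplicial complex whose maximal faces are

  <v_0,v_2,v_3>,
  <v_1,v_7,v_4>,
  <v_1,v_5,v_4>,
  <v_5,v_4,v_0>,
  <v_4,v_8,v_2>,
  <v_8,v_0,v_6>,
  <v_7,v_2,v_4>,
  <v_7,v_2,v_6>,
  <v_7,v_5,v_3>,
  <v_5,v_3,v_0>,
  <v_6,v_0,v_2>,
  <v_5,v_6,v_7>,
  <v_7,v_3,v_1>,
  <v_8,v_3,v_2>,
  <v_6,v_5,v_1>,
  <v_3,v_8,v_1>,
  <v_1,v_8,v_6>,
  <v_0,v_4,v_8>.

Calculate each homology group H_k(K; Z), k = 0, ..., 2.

K has 9 vertices, 27 edges, 18 triangles.
rank ∂_0 = 0, rank ∂_1 = 8 ⇒ b_0 = 9 − 0 − 8 = 1; all invariant factors of ∂_1 are 1 so no torsion. So H_0 ≅ Z.
rank ∂_1 = 8, rank ∂_2 = 18 ⇒ b_1 = 27 − 8 − 18 = 1; ∂_2 has invariant factor(s) [2] giving torsion. So H_1 ≅ Z × Z/2.
rank ∂_2 = 18, rank ∂_3 = 0 ⇒ b_2 = 18 − 18 − 0 = 0. So H_2 ≅ 0.

H_0 ≅ Z,  H_1 ≅ Z × Z/2,  H_2 = 0.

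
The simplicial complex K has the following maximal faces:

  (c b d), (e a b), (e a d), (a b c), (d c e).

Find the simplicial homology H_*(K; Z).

H_0 = Z,  H_1 = Z,  H_2 = 0.

Fix the vertex order a < b < c < d < e and write every simplex with vertices in increasing order. Then dim K = 2 and the simplices of K are:

  0-simplices (5): a, b, c, d, e
  1-simplices (10): ab, ac, ad, ae, bc, bd, be, cd, ce, de
  2-simplices (5): abc, abe, ade, bcd, cde

so the chain groups are C_0 ≅ Z^5, C_1 ≅ Z^10, C_2 ≅ Z^5.

The boundary map ∂_1: C_1 → C_0 sends each edge [p,q] (with p < q) to q − p. For instance
  ∂ae = e − a.
The resulting 5×10 matrix has rank 4, and its Smith normal form has invariant factors (1,1,1,1).

Boundary ∂_2: C_2 → C_1 maps a triangle to the signed sum of its edges. For instance
  ∂cde = de − ce + cd,
  ∂bcd = cd − bd + bc.
The 10×5 boundary matrix has rank 5 and Smith normal form diag(1,1,1,1,1).

Computing H_k = (kernel of ∂_k) / (image of ∂_{k+1}):

  H_0: rank C_0 − rank ∂_1 = 5 − 4 = 1, and the invariant factors of ∂_1 are all 1, so H_0 ≅ Z.
  H_1: rank ker ∂_1 − rank ∂_2 = (10 − 4) − 5 = 1, and the invariant factors of ∂_2 are all 1, so H_1 ≅ Z.
  H_2: rank ker ∂_2 − rank ∂_3 = (5 − 5) − 0 = 0, and there is no ∂_3, so H_2 ≅ 0.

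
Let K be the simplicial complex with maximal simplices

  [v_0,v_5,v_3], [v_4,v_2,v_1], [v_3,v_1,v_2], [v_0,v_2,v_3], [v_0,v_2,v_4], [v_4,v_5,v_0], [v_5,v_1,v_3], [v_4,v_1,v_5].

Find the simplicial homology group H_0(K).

H_0 = Z.

Take the total order v_0 < v_1 < v_2 < v_3 < v_4 < v_5 on the vertex set. Then K (dimension 2) consists of the simplices:

  0-simplices (6): [v_0], [v_1], [v_2], [v_3], [v_4], [v_5]
  1-simplices (12): [v_0,v_2], [v_0,v_3], [v_0,v_4], [v_0,v_5], [v_1,v_2], [v_1,v_3], [v_1,v_4], [v_1,v_5], [v_2,v_3], [v_2,v_4], [v_3,v_5], [v_4,v_5]
  2-simplices (8): [v_0,v_2,v_3], [v_0,v_2,v_4], [v_0,v_3,v_5], [v_0,v_4,v_5], [v_1,v_2,v_3], [v_1,v_2,v_4], [v_1,v_3,v_5], [v_1,v_4,v_5]

giving chain groups C_0 ≅ Z^6, C_1 ≅ Z^12, C_2 ≅ Z^8.

Boundary ∂_1: C_1 → C_0 maps an edge to its endpoints' difference, ∂[p,q] = q − p. For instance
  ∂[v_2,v_4] = [v_4] − [v_2].
The resulting 6×12 matrix has rank 5, and its Smith normal form has invariant factors (1,1,1,1,1).

Boundary ∂_2: C_2 → C_1 acts by ∂[p,q,r] = [q,r] − [p,r] + [p,q]. For instance
  ∂[v_0,v_2,v_3] = [v_2,v_3] − [v_0,v_3] + [v_0,v_2],
  ∂[v_0,v_3,v_5] = [v_3,v_5] − [v_0,v_5] + [v_0,v_3].
The resulting 12×8 matrix has rank 7, and its Smith normal form has invariant factors (1,1,1,1,1,1,1).

Reading off H_k = ker ∂_k / im ∂_{k+1}:

  H_0: rank C_0 − rank ∂_1 = 6 − 5 = 1, and the invariant factors of ∂_1 are all 1, so H_0 = Z.

(K is a triangulation of the 2-sphere S^2.)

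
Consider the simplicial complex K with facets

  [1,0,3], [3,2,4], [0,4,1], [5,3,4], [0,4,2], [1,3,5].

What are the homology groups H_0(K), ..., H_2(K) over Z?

We work with the vertex ordering 0 < 1 < 2 < 3 < 4 < 5. The simplices of K, each written with vertices in increasing order, are:

  0-simplices (6): [0], [1], [2], [3], [4], [5]
  1-simplices (12): [0,1], [0,2], [0,3], [0,4], [1,3], [1,4], [1,5], [2,3], [2,4], [3,4], [3,5], [4,5]
  2-simplices (6): [0,1,3], [0,1,4], [0,2,4], [1,3,5], [2,3,4], [3,4,5]

Hence C_0 ≅ Z^6, C_1 ≅ Z^12, C_2 ≅ Z^6.

Boundary ∂_1: C_1 → C_0 is given by ∂[p,q] = [q] − [p]. For instance
  ∂[0,2] = [2] − [0].
As a 6×12 matrix over Z this has rank 5, with invariant factors (1,1,1,1,1).

∂_2: C_2 → C_1 maps a triangle to the signed sum of its edges. For instance
  ∂[0,2,4] = [2,4] − [0,4] + [0,2],
  ∂[0,1,3] = [1,3] − [0,3] + [0,1].
As a 12×6 matrix over Z this has rank 6, with invariant factors (1,1,1,1,1,1).

From H_k ≅ ker(∂_k) / im(∂_{k+1}) we obtain:

  H_0: rank C_0 − rank ∂_1 = 6 − 5 = 1, and the invariant factors of ∂_1 are all 1, so H_0 = Z.
  H_1: rank ker ∂_1 − rank ∂_2 = (12 − 5) − 6 = 1, and the invariant factors of ∂_2 are all 1, so H_1 = Z.
  H_2: rank ker ∂_2 − rank ∂_3 = (6 − 6) − 0 = 0, and there is no ∂_3, so H_2 = 0.

H_0 = Z,  H_1 = Z,  H_2 = 0.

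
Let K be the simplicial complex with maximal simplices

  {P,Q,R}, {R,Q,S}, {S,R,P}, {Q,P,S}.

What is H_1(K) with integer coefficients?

H_1 ≅ 0.

Take the total order P < Q < R < S on the vertex set. Then K (dimension 2) consists of the simplices:

  0-simplices (4): P, Q, R, S
  1-simplices (6): PQ, PR, PS, QR, QS, RS
  2-simplices (4): PQR, PQS, PRS, QRS

giving chain groups C_0 ≅ Z^4, C_1 ≅ Z^6, C_2 ≅ Z^4.

The boundary map ∂_1: C_1 → C_0 sends each edge [p,q] (with p < q) to q − p. For instance
  ∂RS = S − R.
This gives a 4×6 integer matrix of rank 3; reducing to Smith normal form yields diagonal entries (1,1,1).

∂_2: C_2 → C_1 maps a triangle to the signed sum of its edges. For instance
  ∂PQR = QR − PR + PQ,
  ∂QRS = RS − QS + QR.
The 6×4 boundary matrix has rank 3 and Smith normal form diag(1,1,1).

Reading off H_k = ker ∂_k / im ∂_{k+1}:

  H_1: rank ker ∂_1 − rank ∂_2 = (6 − 3) − 3 = 0, and the invariant factors of ∂_2 are all 1, so H_1 ≅ 0.

(K is a triangulation of the 2-sphere S^2.)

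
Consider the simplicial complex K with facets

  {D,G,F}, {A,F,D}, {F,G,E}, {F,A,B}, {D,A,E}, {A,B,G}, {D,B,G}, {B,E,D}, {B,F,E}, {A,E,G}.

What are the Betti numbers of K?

We work with the vertex ordering A < B < D < E < F < G. The simplices of K, each written with vertices in increasing order, are:

  0-simplices (6): A, B, D, E, F, G
  1-simplices (15): AB, AD, AE, AF, AG, BD, BE, BF, BG, DE, DF, DG, EF, EG, FG
  2-simplices (10): ABF, ABG, ADE, ADF, AEG, BDE, BDG, BEF, DFG, EFG

Hence C_0 ≅ Z^6, C_1 ≅ Z^15, C_2 ≅ Z^10.

The boundary map ∂_1: C_1 → C_0 sends each edge [p,q] (with p < q) to q − p. For instance
  ∂AG = G − A.
As a 6×15 matrix over Z this has rank 5, with invariant factors (1,1,1,1,1).

Boundary ∂_2: C_2 → C_1 maps a triangle to the signed sum of its edges. For instance
  ∂ADE = DE − AE + AD,
  ∂BEF = EF − BF + BE.
This gives a 15×10 integer matrix of rank 10; reducing to Smith normal form yields diagonal entries (1,1,1,1,1,1,1,1,1,2).

From H_k ≅ ker(∂_k) / im(∂_{k+1}) we obtain:

  H_0: rank C_0 − rank ∂_1 = 6 − 5 = 1, and the invariant factors of ∂_1 are all 1, so H_0 ≅ Z.
  H_1: rank ker ∂_1 − rank ∂_2 = (15 − 5) − 10 = 0, and ∂_2 has invariant factor 2 > 1, so H_1 ≅ Z_2.
  H_2: rank ker ∂_2 − rank ∂_3 = (10 − 10) − 0 = 0, and there is no ∂_3, so H_2 ≅ 0.

(K is a triangulation of the real projective plane RP^2.)

Hence the Betti numbers are b_0 = 1, b_1 = 0, b_2 = 0.

b_0 = 1, b_1 = 0, b_2 = 0.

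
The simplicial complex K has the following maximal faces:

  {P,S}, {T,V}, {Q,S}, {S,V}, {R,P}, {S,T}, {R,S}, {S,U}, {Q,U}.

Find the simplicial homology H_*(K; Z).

H_0 = Z,  H_1 = Z^3.

K has 7 vertices, 9 edges.
rank ∂_0 = 0, rank ∂_1 = 6 ⇒ b_0 = 7 − 0 − 6 = 1; all invariant factors of ∂_1 are 1 so no torsion. So H_0 ≅ Z.
rank ∂_1 = 6, rank ∂_2 = 0 ⇒ b_1 = 9 − 6 − 0 = 3. So H_1 ≅ Z^3.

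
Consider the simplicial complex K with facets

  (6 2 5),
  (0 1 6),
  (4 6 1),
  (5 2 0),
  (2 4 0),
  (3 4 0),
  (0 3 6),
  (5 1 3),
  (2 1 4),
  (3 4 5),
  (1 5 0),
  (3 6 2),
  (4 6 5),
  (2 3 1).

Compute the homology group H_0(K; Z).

H_0 ≅ Z.

K has 7 vertices, 21 edges, 14 triangles.
rank ∂_0 = 0, rank ∂_1 = 6 ⇒ b_0 = 7 − 0 − 6 = 1; all invariant factors of ∂_1 are 1 so no torsion. So H_0 ≅ Z.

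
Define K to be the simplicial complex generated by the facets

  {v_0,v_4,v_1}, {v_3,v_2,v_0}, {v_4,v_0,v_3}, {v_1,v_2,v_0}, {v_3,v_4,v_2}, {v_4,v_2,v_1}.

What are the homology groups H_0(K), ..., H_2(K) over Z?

H_0 = Z,  H_1 = 0,  H_2 = Z.

Order the vertices as v_0 < v_1 < v_2 < v_3 < v_4. Listing each simplex with vertices in this order, K has dimension 2 with simplices:

  0-simplices (5): [v_0], [v_1], [v_2], [v_3], [v_4]
  1-simplices (9): [v_0,v_1], [v_0,v_2], [v_0,v_3], [v_0,v_4], [v_1,v_2], [v_1,v_4], [v_2,v_3], [v_2,v_4], [v_3,v_4]
  2-simplices (6): [v_0,v_1,v_2], [v_0,v_1,v_4], [v_0,v_2,v_3], [v_0,v_3,v_4], [v_1,v_2,v_4], [v_2,v_3,v_4]

giving chain groups C_0 ≅ Z^5, C_1 ≅ Z^9, C_2 ≅ Z^6.

The boundary map ∂_1: C_1 → C_0 sends each edge [p,q] (with p < q) to q − p.
This gives a 5×9 integer matrix of rank 4; reducing to Smith normal form yields diagonal entries (1,1,1,1).

Boundary ∂_2: C_2 → C_1 sends each 2-simplex [p,q,r] to [q,r] − [p,r] + [p,q]. For instance
  ∂[v_0,v_1,v_4] = [v_1,v_4] − [v_0,v_4] + [v_0,v_1],
  ∂[v_2,v_3,v_4] = [v_3,v_4] − [v_2,v_4] + [v_2,v_3].
As a 9×6 matrix over Z this has rank 5, with invariant factors (1,1,1,1,1).

Computing H_k = (kernel of ∂_k) / (image of ∂_{k+1}):

  H_0: rank C_0 − rank ∂_1 = 5 − 4 = 1, and the invariant factors of ∂_1 are all 1, so H_0 = Z.
  H_1: rank ker ∂_1 − rank ∂_2 = (9 − 4) − 5 = 0, and the invariant factors of ∂_2 are all 1, so H_1 = 0.
  H_2: rank ker ∂_2 − rank ∂_3 = (6 − 5) − 0 = 1, and there is no ∂_3, so H_2 = Z.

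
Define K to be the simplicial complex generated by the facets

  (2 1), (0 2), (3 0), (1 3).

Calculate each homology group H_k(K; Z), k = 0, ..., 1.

Order the vertices as 0 < 1 < 2 < 3. Listing each simplex with vertices in this order, K has dimension 1 with simplices:

  0-simplices (4): [0], [1], [2], [3]
  1-simplices (4): [0,2], [0,3], [1,2], [1,3]

giving chain groups C_0 ≅ Z^4, C_1 ≅ Z^4.

∂_1: C_1 → C_0 maps an edge to its endpoints' difference, ∂[p,q] = q − p.
As a 4×4 matrix over Z this has rank 3, with invariant factors (1,1,1).

Reading off H_k = ker ∂_k / im ∂_{k+1}:

  H_0: rank C_0 − rank ∂_1 = 4 − 3 = 1, and the invariant factors of ∂_1 are all 1, so H_0 = Z.
  H_1: rank ker ∂_1 − rank ∂_2 = (4 − 3) − 0 = 1, and there is no ∂_2, so H_1 = Z.

(K is a triangulation of the circle S^1.)

H_0 = Z,  H_1 = Z.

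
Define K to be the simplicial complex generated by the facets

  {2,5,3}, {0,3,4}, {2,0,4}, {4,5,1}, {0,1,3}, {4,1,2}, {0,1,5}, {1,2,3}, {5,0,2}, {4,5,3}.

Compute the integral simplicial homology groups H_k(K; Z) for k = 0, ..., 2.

We work with the vertex ordering 0 < 1 < 2 < 3 < 4 < 5. The simplices of K, each written with vertices in increasing order, are:

  0-simplices (6): [0], [1], [2], [3], [4], [5]
  1-simplices (15): [0,1], [0,2], [0,3], [0,4], [0,5], [1,2], [1,3], [1,4], [1,5], [2,3], [2,4], [2,5], [3,4], [3,5], [4,5]
  2-simplices (10): [0,1,3], [0,1,5], [0,2,4], [0,2,5], [0,3,4], [1,2,3], [1,2,4], [1,4,5], [2,3,5], [3,4,5]

giving chain groups C_0 ≅ Z^6, C_1 ≅ Z^15, C_2 ≅ Z^10.

∂_1: C_1 → C_0 sends each edge [p,q] (with p < q) to q − p.
This gives a 6×15 integer matrix of rank 5; reducing to Smith normal form yields diagonal entries (1,1,1,1,1).

Boundary ∂_2: C_2 → C_1 maps a triangle to the signed sum of its edges. For instance
  ∂[1,4,5] = [4,5] − [1,5] + [1,4],
  ∂[0,1,3] = [1,3] − [0,3] + [0,1].
The resulting 15×10 matrix has rank 10, and its Smith normal form has invariant factors (1,1,1,1,1,1,1,1,1,2).

Computing H_k = (kernel of ∂_k) / (image of ∂_{k+1}):

  H_0: rank C_0 − rank ∂_1 = 6 − 5 = 1, and the invariant factors of ∂_1 are all 1, so H_0 = Z.
  H_1: rank ker ∂_1 − rank ∂_2 = (15 − 5) − 10 = 0, and ∂_2 has invariant factor 2 > 1, so H_1 = Z/2.
  H_2: rank ker ∂_2 − rank ∂_3 = (10 − 10) − 0 = 0, and there is no ∂_3, so H_2 = 0.

As a check, the Euler characteristic is 6 − 15 + 10 = 1, which agrees with 1 − 0 + 0 = 1.

H_0 ≅ Z,  H_1 ≅ Z/2,  H_2 = 0.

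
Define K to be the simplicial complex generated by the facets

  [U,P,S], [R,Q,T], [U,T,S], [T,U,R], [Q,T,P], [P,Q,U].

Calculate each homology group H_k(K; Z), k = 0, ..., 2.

H_0 = Z,  H_1 = Z,  H_2 = 0.

Fix the vertex order P < Q < R < S < T < U and write every simplex with vertices in increasing order. Then dim K = 2 and the simplices of K are:

  0-simplices (6): P, Q, R, S, T, U
  1-simplices (12): PQ, PS, PT, PU, QR, QT, QU, RT, RU, ST, SU, TU
  2-simplices (6): PQT, PQU, PSU, QRT, RTU, STU

so the chain groups are C_0 ≅ Z^6, C_1 ≅ Z^12, C_2 ≅ Z^6.

The boundary map ∂_1: C_1 → C_0 sends each edge [p,q] (with p < q) to q − p.
As a 6×12 matrix over Z this has rank 5, with invariant factors (1,1,1,1,1).

Boundary ∂_2: C_2 → C_1 maps a triangle to the signed sum of its edges. For instance
  ∂RTU = TU − RU + RT,
  ∂PSU = SU − PU + PS.
The 12×6 boundary matrix has rank 6 and Smith normal form diag(1,1,1,1,1,1).

Now H_k = ker ∂_k / im ∂_{k+1}, so:

  H_0: rank C_0 − rank ∂_1 = 6 − 5 = 1, and the invariant factors of ∂_1 are all 1, so H_0 = Z.
  H_1: rank ker ∂_1 − rank ∂_2 = (12 − 5) − 6 = 1, and the invariant factors of ∂_2 are all 1, so H_1 = Z.
  H_2: rank ker ∂_2 − rank ∂_3 = (6 − 6) − 0 = 0, and there is no ∂_3, so H_2 = 0.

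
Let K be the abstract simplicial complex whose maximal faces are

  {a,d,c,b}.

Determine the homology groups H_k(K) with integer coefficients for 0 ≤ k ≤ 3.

H_0 = Z,  H_1 = 0,  H_2 = 0,  H_3 = 0.

Order the vertices as a < b < c < d. Listing each simplex with vertices in this order, K has dimension 3 with simplices:

  0-simplices (4): a, b, c, d
  1-simplices (6): ab, ac, ad, bc, bd, cd
  2-simplices (4): abc, abd, acd, bcd
  3-simplices (1): abcd

Hence C_0 ≅ Z^4, C_1 ≅ Z^6, C_2 ≅ Z^4, C_3 ≅ Z^1.

The boundary map ∂_1: C_1 → C_0 is given by ∂[p,q] = [q] − [p]. For instance
  ∂ac = c − a.
The resulting 4×6 matrix has rank 3, and its Smith normal form has invariant factors (1,1,1).

∂_2: C_2 → C_1 acts by ∂[p,q,r] = [q,r] − [p,r] + [p,q]. For instance
  ∂bcd = cd − bd + bc,
  ∂abd = bd − ad + ab.
As a 6×4 matrix over Z this has rank 3, with invariant factors (1,1,1).

∂_3: C_3 → C_2 sends each 3-simplex σ to the alternating sum Σ_i (−1)^i (σ with its i-th vertex removed). For instance
  ∂abcd = bcd − acd + abd − abc.
As a 4×1 matrix over Z this has rank 1, with invariant factors (1).

From H_k ≅ ker(∂_k) / im(∂_{k+1}) we obtain:

  H_0: rank C_0 − rank ∂_1 = 4 − 3 = 1, and the invariant factors of ∂_1 are all 1, so H_0 ≅ Z.
  H_1: rank ker ∂_1 − rank ∂_2 = (6 − 3) − 3 = 0, and the invariant factors of ∂_2 are all 1, so H_1 ≅ 0.
  H_2: rank ker ∂_2 − rank ∂_3 = (4 − 3) − 1 = 0, and the invariant factors of ∂_3 are all 1, so H_2 ≅ 0.
  H_3: rank ker ∂_3 − rank ∂_4 = (1 − 1) − 0 = 0, and there is no ∂_4, so H_3 ≅ 0.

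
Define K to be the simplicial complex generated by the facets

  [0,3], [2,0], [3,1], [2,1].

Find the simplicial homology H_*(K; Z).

K has 4 vertices, 4 edges.
rank ∂_0 = 0, rank ∂_1 = 3 ⇒ b_0 = 4 − 0 − 3 = 1; all invariant factors of ∂_1 are 1 so no torsion. So H_0 = Z.
rank ∂_1 = 3, rank ∂_2 = 0 ⇒ b_1 = 4 − 3 − 0 = 1. So H_1 = Z.

H_0 = Z,  H_1 = Z.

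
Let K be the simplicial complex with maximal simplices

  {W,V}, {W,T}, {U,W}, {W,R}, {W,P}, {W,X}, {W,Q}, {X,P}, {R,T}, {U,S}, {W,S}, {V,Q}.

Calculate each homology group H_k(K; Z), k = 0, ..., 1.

H_0 ≅ Z,  H_1 ≅ Z^4.

We work with the vertex ordering P < Q < R < S < T < U < V < W < X. The simplices of K, each written with vertices in increasing order, are:

  0-simplices (9): P, Q, R, S, T, U, V, W, X
  1-simplices (12): PW, PX, QV, QW, RT, RW, SU, SW, TW, UW, VW, WX

so the chain groups are C_0 ≅ Z^9, C_1 ≅ Z^12.

The boundary map ∂_1: C_1 → C_0 sends each edge [p,q] (with p < q) to q − p. For instance
  ∂PW = W − P.
This gives a 9×12 integer matrix of rank 8; reducing to Smith normal form yields diagonal entries (1,1,1,1,1,1,1,1).

Reading off H_k = ker ∂_k / im ∂_{k+1}:

  H_0: rank C_0 − rank ∂_1 = 9 − 8 = 1, and the invariant factors of ∂_1 are all 1, so H_0 ≅ Z.
  H_1: rank ker ∂_1 − rank ∂_2 = (12 − 8) − 0 = 4, and there is no ∂_2, so H_1 ≅ Z^4.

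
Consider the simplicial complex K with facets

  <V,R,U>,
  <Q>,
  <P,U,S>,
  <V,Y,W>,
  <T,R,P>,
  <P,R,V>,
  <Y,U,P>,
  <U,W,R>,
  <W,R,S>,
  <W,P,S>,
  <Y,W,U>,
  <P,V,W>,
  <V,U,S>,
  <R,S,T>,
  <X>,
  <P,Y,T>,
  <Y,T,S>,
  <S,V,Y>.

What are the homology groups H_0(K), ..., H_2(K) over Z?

H_0 ≅ Z^3,  H_1 ≅ Z^2,  H_2 ≅ Z.

Fix the vertex order P < Q < R < S < T < U < V < W < X < Y and write every simplex with vertices in increasing order. Then dim K = 2 and the simplices of K are:

  0-simplices (10): P, Q, R, S, T, U, V, W, X, Y
  1-simplices (24): PR, PS, PT, PU, PV, PW, PY, RS, RT, RU, RV, RW, ST, SU, SV, SW, SY, TY, UV, UW, UY, VW, VY, WY
  2-simplices (16): PRT, PRV, PSU, PSW, PTY, PUY, PVW, RST, RSW, RUV, RUW, STY, SUV, SVY, UWY, VWY

Hence C_0 ≅ Z^10, C_1 ≅ Z^24, C_2 ≅ Z^16.

∂_1: C_1 → C_0 is given by ∂[p,q] = [q] − [p]. For instance
  ∂SY = Y − S.
As a 10×24 matrix over Z this has rank 7, with invariant factors (1,1,1,1,1,1,1).

The boundary map ∂_2: C_2 → C_1 acts by ∂[p,q,r] = [q,r] − [p,r] + [p,q]. For instance
  ∂PUY = UY − PY + PU,
  ∂RUW = UW − RW + RU.
The resulting 24×16 matrix has rank 15, and its Smith normal form has invariant factors (1,1,1,1,1,1,1,1,1,1,1,1,1,1,1).

From H_k ≅ ker(∂_k) / im(∂_{k+1}) we obtain:

  H_0: rank C_0 − rank ∂_1 = 10 − 7 = 3, and the invariant factors of ∂_1 are all 1, so H_0 ≅ Z^3.
  H_1: rank ker ∂_1 − rank ∂_2 = (24 − 7) − 15 = 2, and the invariant factors of ∂_2 are all 1, so H_1 ≅ Z^2.
  H_2: rank ker ∂_2 − rank ∂_3 = (16 − 15) − 0 = 1, and there is no ∂_3, so H_2 ≅ Z.

As a check, the Euler characteristic is 10 − 24 + 16 = 2, which agrees with 3 − 2 + 1 = 2.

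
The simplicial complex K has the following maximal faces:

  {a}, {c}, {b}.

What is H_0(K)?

K has 3 vertices.
rank ∂_0 = 0, rank ∂_1 = 0 ⇒ b_0 = 3 − 0 − 0 = 3. So H_0 ≅ Z^3.

H_0 ≅ Z^3.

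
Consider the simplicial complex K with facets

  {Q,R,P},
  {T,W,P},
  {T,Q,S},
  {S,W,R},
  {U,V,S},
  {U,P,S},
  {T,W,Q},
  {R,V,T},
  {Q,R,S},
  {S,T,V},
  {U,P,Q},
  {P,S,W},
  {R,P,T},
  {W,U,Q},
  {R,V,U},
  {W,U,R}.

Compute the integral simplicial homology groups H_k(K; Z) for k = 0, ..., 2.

Fix the vertex order P < Q < R < S < T < U < V < W and write every simplex with vertices in increasing order. Then dim K = 2 and the simplices of K are:

  0-simplices (8): P, Q, R, S, T, U, V, W
  1-simplices (24): PQ, PR, PS, PT, PU, PW, QR, QS, QT, QU, QW, RS, RT, RU, RV, RW, ST, SU, SV, SW, TV, TW, UV, UW
  2-simplices (16): PQR, PQU, PRT, PSU, PSW, PTW, QRS, QST, QTW, QUW, RSW, RTV, RUV, RUW, STV, SUV

giving chain groups C_0 ≅ Z^8, C_1 ≅ Z^24, C_2 ≅ Z^16.

The boundary map ∂_1: C_1 → C_0 sends each edge [p,q] (with p < q) to q − p.
This gives a 8×24 integer matrix of rank 7; reducing to Smith normal form yields diagonal entries (1,1,1,1,1,1,1).

∂_2: C_2 → C_1 sends each 2-simplex [p,q,r] to [q,r] − [p,r] + [p,q]. For instance
  ∂RTV = TV − RV + RT,
  ∂RSW = SW − RW + RS.
The resulting 24×16 matrix has rank 15, and its Smith normal form has invariant factors (1,1,1,1,1,1,1,1,1,1,1,1,1,1,1).

Now H_k = ker ∂_k / im ∂_{k+1}, so:

  H_0: rank C_0 − rank ∂_1 = 8 − 7 = 1, and the invariant factors of ∂_1 are all 1, so H_0 = Z.
  H_1: rank ker ∂_1 − rank ∂_2 = (24 − 7) − 15 = 2, and the invariant factors of ∂_2 are all 1, so H_1 = Z^2.
  H_2: rank ker ∂_2 − rank ∂_3 = (16 − 15) − 0 = 1, and there is no ∂_3, so H_2 = Z.

(K is a triangulation of the torus T^2.)

H_0 = Z,  H_1 = Z^2,  H_2 = Z.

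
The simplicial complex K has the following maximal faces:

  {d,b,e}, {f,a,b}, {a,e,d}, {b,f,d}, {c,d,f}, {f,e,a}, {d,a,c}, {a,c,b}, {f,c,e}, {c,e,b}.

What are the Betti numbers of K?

Fix the vertex order a < b < c < d < e < f and write every simplex with vertices in increasing order. Then dim K = 2 and the simplices of K are:

  0-simplices (6): a, b, c, d, e, f
  1-simplices (15): ab, ac, ad, ae, af, bc, bd, be, bf, cd, ce, cf, de, df, ef
  2-simplices (10): abc, abf, acd, ade, aef, bce, bde, bdf, cdf, cef

giving chain groups C_0 ≅ Z^6, C_1 ≅ Z^15, C_2 ≅ Z^10.

The boundary map ∂_1: C_1 → C_0 is given by ∂[p,q] = [q] − [p].
The 6×15 boundary matrix has rank 5 and Smith normal form diag(1,1,1,1,1).

∂_2: C_2 → C_1 maps a triangle to the signed sum of its edges. For instance
  ∂abc = bc − ac + ab,
  ∂abf = bf − af + ab.
As a 15×10 matrix over Z this has rank 10, with invariant factors (1,1,1,1,1,1,1,1,1,2).

Now H_k = ker ∂_k / im ∂_{k+1}, so:

  H_0: rank C_0 − rank ∂_1 = 6 − 5 = 1, and the invariant factors of ∂_1 are all 1, so H_0 ≅ Z.
  H_1: rank ker ∂_1 − rank ∂_2 = (15 − 5) − 10 = 0, and ∂_2 has invariant factor 2 > 1, so H_1 ≅ Z/2Z.
  H_2: rank ker ∂_2 − rank ∂_3 = (10 − 10) − 0 = 0, and there is no ∂_3, so H_2 ≅ 0.

Hence the Betti numbers are b_0 = 1, b_1 = 0, b_2 = 0.

b_0 = 1, b_1 = 0, b_2 = 0.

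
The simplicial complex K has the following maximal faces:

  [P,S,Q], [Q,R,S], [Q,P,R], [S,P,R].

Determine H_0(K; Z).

We work with the vertex ordering P < Q < R < S. The simplices of K, each written with vertices in increasing order, are:

  0-simplices (4): P, Q, R, S
  1-simplices (6): PQ, PR, PS, QR, QS, RS
  2-simplices (4): PQR, PQS, PRS, QRS

giving chain groups C_0 ≅ Z^4, C_1 ≅ Z^6, C_2 ≅ Z^4.

Boundary ∂_1: C_1 → C_0 sends each edge [p,q] (with p < q) to q − p.
The resulting 4×6 matrix has rank 3, and its Smith normal form has invariant factors (1,1,1).

The boundary map ∂_2: C_2 → C_1 acts by ∂[p,q,r] = [q,r] − [p,r] + [p,q]. For instance
  ∂PQS = QS − PS + PQ,
  ∂PRS = RS − PS + PR.
This gives a 6×4 integer matrix of rank 3; reducing to Smith normal form yields diagonal entries (1,1,1).

Now H_k = ker ∂_k / im ∂_{k+1}, so:

  H_0: rank C_0 − rank ∂_1 = 4 − 3 = 1, and the invariant factors of ∂_1 are all 1, so H_0 ≅ Z.

H_0 = Z.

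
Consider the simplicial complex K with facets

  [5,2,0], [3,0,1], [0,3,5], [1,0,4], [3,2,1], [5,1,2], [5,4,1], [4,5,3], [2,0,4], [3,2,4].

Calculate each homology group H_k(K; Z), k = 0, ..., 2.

H_0 ≅ Z,  H_1 ≅ Z/2,  H_2 = 0.

Fix the vertex order 0 < 1 < 2 < 3 < 4 < 5 and write every simplex with vertices in increasing order. Then dim K = 2 and the simplices of K are:

  0-simplices (6): [0], [1], [2], [3], [4], [5]
  1-simplices (15): [0,1], [0,2], [0,3], [0,4], [0,5], [1,2], [1,3], [1,4], [1,5], [2,3], [2,4], [2,5], [3,4], [3,5], [4,5]
  2-simplices (10): [0,1,3], [0,1,4], [0,2,4], [0,2,5], [0,3,5], [1,2,3], [1,2,5], [1,4,5], [2,3,4], [3,4,5]

giving chain groups C_0 ≅ Z^6, C_1 ≅ Z^15, C_2 ≅ Z^10.

∂_1: C_1 → C_0 maps an edge to its endpoints' difference, ∂[p,q] = q − p. For instance
  ∂[4,5] = [5] − [4].
This gives a 6×15 integer matrix of rank 5; reducing to Smith normal form yields diagonal entries (1,1,1,1,1).

∂_2: C_2 → C_1 acts by ∂[p,q,r] = [q,r] − [p,r] + [p,q]. For instance
  ∂[1,2,3] = [2,3] − [1,3] + [1,2],
  ∂[0,3,5] = [3,5] − [0,5] + [0,3].
The 15×10 boundary matrix has rank 10 and Smith normal form diag(1,1,1,1,1,1,1,1,1,2).

From H_k ≅ ker(∂_k) / im(∂_{k+1}) we obtain:

  H_0: rank C_0 − rank ∂_1 = 6 − 5 = 1, and the invariant factors of ∂_1 are all 1, so H_0 = Z.
  H_1: rank ker ∂_1 − rank ∂_2 = (15 − 5) − 10 = 0, and ∂_2 has invariant factor 2 > 1, so H_1 = Z/2.
  H_2: rank ker ∂_2 − rank ∂_3 = (10 − 10) − 0 = 0, and there is no ∂_3, so H_2 = 0.

As a check, the Euler characteristic is 6 − 15 + 10 = 1, which agrees with 1 − 0 + 0 = 1.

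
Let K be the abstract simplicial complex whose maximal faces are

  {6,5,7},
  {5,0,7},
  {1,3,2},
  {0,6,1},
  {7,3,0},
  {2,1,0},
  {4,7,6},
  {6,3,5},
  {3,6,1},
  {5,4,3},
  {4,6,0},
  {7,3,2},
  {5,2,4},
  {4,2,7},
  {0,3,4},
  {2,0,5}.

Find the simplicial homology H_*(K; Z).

H_0 ≅ Z,  H_1 ≅ Z^2,  H_2 ≅ Z.

Take the total order 0 < 1 < 2 < 3 < 4 < 5 < 6 < 7 on the vertex set. Then K (dimension 2) consists of the simplices:

  0-simplices (8): [0], [1], [2], [3], [4], [5], [6], [7]
  1-simplices (24): (24 of them)
  2-simplices (16): [0,1,2], [0,1,6], [0,2,5], [0,3,4], [0,3,7], [0,4,6], [0,5,7], [1,2,3], [1,3,6], [2,3,7], [2,4,5], [2,4,7], [3,4,5], [3,5,6], [4,6,7], [5,6,7]

Hence C_0 ≅ Z^8, C_1 ≅ Z^24, C_2 ≅ Z^16.

The boundary map ∂_1: C_1 → C_0 is given by ∂[p,q] = [q] − [p]. For instance
  ∂[1,3] = [3] − [1].
The 8×24 boundary matrix has rank 7 and Smith normal form diag(1,1,1,1,1,1,1).

The boundary map ∂_2: C_2 → C_1 sends each 2-simplex [p,q,r] to [q,r] − [p,r] + [p,q]. For instance
  ∂[2,4,7] = [4,7] − [2,7] + [2,4],
  ∂[1,2,3] = [2,3] − [1,3] + [1,2].
This gives a 24×16 integer matrix of rank 15; reducing to Smith normal form yields diagonal entries (1,1,1,1,1,1,1,1,1,1,1,1,1,1,1).

From H_k ≅ ker(∂_k) / im(∂_{k+1}) we obtain:

  H_0: rank C_0 − rank ∂_1 = 8 − 7 = 1, and the invariant factors of ∂_1 are all 1, so H_0 ≅ Z.
  H_1: rank ker ∂_1 − rank ∂_2 = (24 − 7) − 15 = 2, and the invariant factors of ∂_2 are all 1, so H_1 ≅ Z^2.
  H_2: rank ker ∂_2 − rank ∂_3 = (16 − 15) − 0 = 1, and there is no ∂_3, so H_2 ≅ Z.

(K is a triangulation of the torus T^2.)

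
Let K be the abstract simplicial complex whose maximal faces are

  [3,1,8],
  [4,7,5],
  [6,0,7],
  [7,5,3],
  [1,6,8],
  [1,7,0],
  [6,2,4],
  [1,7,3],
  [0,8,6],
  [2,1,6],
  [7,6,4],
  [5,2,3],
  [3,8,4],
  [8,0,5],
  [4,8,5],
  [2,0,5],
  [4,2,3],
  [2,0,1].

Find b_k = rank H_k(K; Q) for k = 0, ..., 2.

Take the total order 0 < 1 < 2 < 3 < 4 < 5 < 6 < 7 < 8 on the vertex set. Then K (dimension 2) consists of the simplices:

  0-simplices (9): [0], [1], [2], [3], [4], [5], [6], [7], [8]
  1-simplices (27): (27 of them)
  2-simplices (18): [0,1,2], [0,1,7], [0,2,5], [0,5,8], [0,6,7], [0,6,8], [1,2,6], [1,3,7], [1,3,8], [1,6,8], [2,3,4], [2,3,5], [2,4,6], [3,4,8], [3,5,7], [4,5,7], [4,5,8], [4,6,7]

giving chain groups C_0 ≅ Z^9, C_1 ≅ Z^27, C_2 ≅ Z^18.

Boundary ∂_1: C_1 → C_0 is given by ∂[p,q] = [q] − [p].
The 9×27 boundary matrix has rank 8 and Smith normal form diag(1,1,1,1,1,1,1,1).

Boundary ∂_2: C_2 → C_1 maps a triangle to the signed sum of its edges. For instance
  ∂[2,3,4] = [3,4] − [2,4] + [2,3],
  ∂[1,3,8] = [3,8] − [1,8] + [1,3].
As a 27×18 matrix over Z this has rank 18, with invariant factors (1,1,1,1,1,1,1,1,1,1,1,1,1,1,1,1,1,2).

From H_k ≅ ker(∂_k) / im(∂_{k+1}) we obtain:

  H_0: rank C_0 − rank ∂_1 = 9 − 8 = 1, and the invariant factors of ∂_1 are all 1, so H_0 ≅ Z.
  H_1: rank ker ∂_1 − rank ∂_2 = (27 − 8) − 18 = 1, and ∂_2 has invariant factor 2 > 1, so H_1 ≅ Z ⊕ Z_2.
  H_2: rank ker ∂_2 − rank ∂_3 = (18 − 18) − 0 = 0, and there is no ∂_3, so H_2 ≅ 0.

As a check, the Euler characteristic is 9 − 27 + 18 = 0, which agrees with 1 − 1 + 0 = 0.

Hence the Betti numbers are b_0 = 1, b_1 = 1, b_2 = 0.

b_0 = 1, b_1 = 1, b_2 = 0.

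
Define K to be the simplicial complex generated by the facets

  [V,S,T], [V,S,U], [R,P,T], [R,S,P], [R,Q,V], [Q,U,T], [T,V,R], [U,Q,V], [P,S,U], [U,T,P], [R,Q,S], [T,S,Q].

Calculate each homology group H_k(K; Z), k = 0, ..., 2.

Take the total order P < Q < R < S < T < U < V on the vertex set. Then K (dimension 2) consists of the simplices:

  0-simplices (7): P, Q, R, S, T, U, V
  1-simplices (18): PR, PS, PT, PU, QR, QS, QT, QU, QV, RS, RT, RV, ST, SU, SV, TU, TV, UV
  2-simplices (12): PRS, PRT, PSU, PTU, QRS, QRV, QST, QTU, QUV, RTV, STV, SUV

giving chain groups C_0 ≅ Z^7, C_1 ≅ Z^18, C_2 ≅ Z^12.

The boundary map ∂_1: C_1 → C_0 sends each edge [p,q] (with p < q) to q − p. For instance
  ∂SV = V − S.
The resulting 7×18 matrix has rank 6, and its Smith normal form has invariant factors (1,1,1,1,1,1).

The boundary map ∂_2: C_2 → C_1 sends each 2-simplex [p,q,r] to [q,r] − [p,r] + [p,q]. For instance
  ∂QST = ST − QT + QS,
  ∂PRT = RT − PT + PR.
The resulting 18×12 matrix has rank 12, and its Smith normal form has invariant factors (1,1,1,1,1,1,1,1,1,1,1,2).

Reading off H_k = ker ∂_k / im ∂_{k+1}:

  H_0: rank C_0 − rank ∂_1 = 7 − 6 = 1, and the invariant factors of ∂_1 are all 1, so H_0 ≅ Z.
  H_1: rank ker ∂_1 − rank ∂_2 = (18 − 6) − 12 = 0, and ∂_2 has invariant factor 2 > 1, so H_1 ≅ Z/2.
  H_2: rank ker ∂_2 − rank ∂_3 = (12 − 12) − 0 = 0, and there is no ∂_3, so H_2 ≅ 0.

As a check, the Euler characteristic is 7 − 18 + 12 = 1, which agrees with 1 − 0 + 0 = 1.
(K is a triangulation of the real projective plane RP^2.)

H_0 ≅ Z,  H_1 ≅ Z/2,  H_2 = 0.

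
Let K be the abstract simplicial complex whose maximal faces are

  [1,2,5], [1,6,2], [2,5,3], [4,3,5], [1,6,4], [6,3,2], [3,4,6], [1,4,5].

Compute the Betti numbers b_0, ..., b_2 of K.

b_0 = 1, b_1 = 0, b_2 = 1.

We work with the vertex ordering 1 < 2 < 3 < 4 < 5 < 6. The simplices of K, each written with vertices in increasing order, are:

  0-simplices (6): [1], [2], [3], [4], [5], [6]
  1-simplices (12): [1,2], [1,4], [1,5], [1,6], [2,3], [2,5], [2,6], [3,4], [3,5], [3,6], [4,5], [4,6]
  2-simplices (8): [1,2,5], [1,2,6], [1,4,5], [1,4,6], [2,3,5], [2,3,6], [3,4,5], [3,4,6]

giving chain groups C_0 ≅ Z^6, C_1 ≅ Z^12, C_2 ≅ Z^8.

Boundary ∂_1: C_1 → C_0 maps an edge to its endpoints' difference, ∂[p,q] = q − p. For instance
  ∂[1,5] = [5] − [1].
As a 6×12 matrix over Z this has rank 5, with invariant factors (1,1,1,1,1).

The boundary map ∂_2: C_2 → C_1 maps a triangle to the signed sum of its edges. For instance
  ∂[1,2,6] = [2,6] − [1,6] + [1,2],
  ∂[3,4,5] = [4,5] − [3,5] + [3,4].
The 12×8 boundary matrix has rank 7 and Smith normal form diag(1,1,1,1,1,1,1).

From H_k ≅ ker(∂_k) / im(∂_{k+1}) we obtain:

  H_0: rank C_0 − rank ∂_1 = 6 − 5 = 1, and the invariant factors of ∂_1 are all 1, so H_0 = Z.
  H_1: rank ker ∂_1 − rank ∂_2 = (12 − 5) − 7 = 0, and the invariant factors of ∂_2 are all 1, so H_1 = 0.
  H_2: rank ker ∂_2 − rank ∂_3 = (8 − 7) − 0 = 1, and there is no ∂_3, so H_2 = Z.

As a check, the Euler characteristic is 6 − 12 + 8 = 2, which agrees with 1 − 0 + 1 = 2.
(K is a triangulation of the 2-sphere S^2.)

Hence the Betti numbers are b_0 = 1, b_1 = 0, b_2 = 1.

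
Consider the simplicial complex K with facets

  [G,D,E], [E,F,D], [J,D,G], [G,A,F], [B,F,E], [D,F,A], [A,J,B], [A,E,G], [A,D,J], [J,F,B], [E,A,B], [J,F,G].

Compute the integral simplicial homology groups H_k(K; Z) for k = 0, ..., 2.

K has 7 vertices, 18 edges, 12 triangles.
rank ∂_0 = 0, rank ∂_1 = 6 ⇒ b_0 = 7 − 0 − 6 = 1; all invariant factors of ∂_1 are 1 so no torsion. So H_0 = Z.
rank ∂_1 = 6, rank ∂_2 = 12 ⇒ b_1 = 18 − 6 − 12 = 0; ∂_2 has invariant factor(s) [2] giving torsion. So H_1 = Z/2.
rank ∂_2 = 12, rank ∂_3 = 0 ⇒ b_2 = 12 − 12 − 0 = 0. So H_2 = 0.

H_0 ≅ Z,  H_1 ≅ Z/2,  H_2 = 0.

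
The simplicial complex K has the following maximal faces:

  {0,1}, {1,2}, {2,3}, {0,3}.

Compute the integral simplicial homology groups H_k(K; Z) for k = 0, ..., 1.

H_0 = Z,  H_1 = Z.

K has 4 vertices, 4 edges.
rank ∂_0 = 0, rank ∂_1 = 3 ⇒ b_0 = 4 − 0 − 3 = 1; all invariant factors of ∂_1 are 1 so no torsion. So H_0 ≅ Z.
rank ∂_1 = 3, rank ∂_2 = 0 ⇒ b_1 = 4 − 3 − 0 = 1. So H_1 ≅ Z.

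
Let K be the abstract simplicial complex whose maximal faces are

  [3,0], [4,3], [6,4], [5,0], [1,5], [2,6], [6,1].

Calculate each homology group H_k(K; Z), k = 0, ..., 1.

H_0 = Z,  H_1 = Z.

We work with the vertex ordering 0 < 1 < 2 < 3 < 4 < 5 < 6. The simplices of K, each written with vertices in increasing order, are:

  0-simplices (7): [0], [1], [2], [3], [4], [5], [6]
  1-simplices (7): [0,3], [0,5], [1,5], [1,6], [2,6], [3,4], [4,6]

so the chain groups are C_0 ≅ Z^7, C_1 ≅ Z^7.

Boundary ∂_1: C_1 → C_0 is given by ∂[p,q] = [q] − [p]. For instance
  ∂[2,6] = [6] − [2].
This gives a 7×7 integer matrix of rank 6; reducing to Smith normal form yields diagonal entries (1,1,1,1,1,1).

Computing H_k = (kernel of ∂_k) / (image of ∂_{k+1}):

  H_0: rank C_0 − rank ∂_1 = 7 − 6 = 1, and the invariant factors of ∂_1 are all 1, so H_0 ≅ Z.
  H_1: rank ker ∂_1 − rank ∂_2 = (7 − 6) − 0 = 1, and there is no ∂_2, so H_1 ≅ Z.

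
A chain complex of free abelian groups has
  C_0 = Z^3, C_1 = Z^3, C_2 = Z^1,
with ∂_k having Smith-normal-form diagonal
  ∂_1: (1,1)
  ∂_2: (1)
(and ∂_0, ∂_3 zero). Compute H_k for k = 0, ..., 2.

H_0: b_0 = 3 − 0 − 2 = 1; torsion from ∂_1 factors > 1: none. So H_0 ≅ Z.
H_1: b_1 = 3 − 2 − 1 = 0; torsion from ∂_2 factors > 1: none. So H_1 ≅ 0.
H_2: b_2 = 1 − 1 − 0 = 0; torsion from ∂_3 factors > 1: none. So H_2 ≅ 0.

H_0 ≅ Z,  H_1 = 0,  H_2 = 0.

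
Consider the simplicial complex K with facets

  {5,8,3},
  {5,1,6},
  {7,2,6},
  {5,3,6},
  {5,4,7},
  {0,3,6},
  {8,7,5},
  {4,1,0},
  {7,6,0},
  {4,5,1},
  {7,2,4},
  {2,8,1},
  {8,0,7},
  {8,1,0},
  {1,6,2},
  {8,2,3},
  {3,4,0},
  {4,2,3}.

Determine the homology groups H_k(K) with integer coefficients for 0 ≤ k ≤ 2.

H_0 = Z,  H_1 = Z^2,  H_2 = Z.

Fix the vertex order 0 < 1 < 2 < 3 < 4 < 5 < 6 < 7 < 8 and write every simplex with vertices in increasing order. Then dim K = 2 and the simplices of K are:

  0-simplices (9): [0], [1], [2], [3], [4], [5], [6], [7], [8]
  1-simplices (27): (27 of them)
  2-simplices (18): [0,1,4], [0,1,8], [0,3,4], [0,3,6], [0,6,7], [0,7,8], [1,2,6], [1,2,8], [1,4,5], [1,5,6], [2,3,4], [2,3,8], [2,4,7], [2,6,7], [3,5,6], [3,5,8], [4,5,7], [5,7,8]

so the chain groups are C_0 ≅ Z^9, C_1 ≅ Z^27, C_2 ≅ Z^18.

∂_1: C_1 → C_0 maps an edge to its endpoints' difference, ∂[p,q] = q − p.
The 9×27 boundary matrix has rank 8 and Smith normal form diag(1,1,1,1,1,1,1,1).

Boundary ∂_2: C_2 → C_1 sends each 2-simplex [p,q,r] to [q,r] − [p,r] + [p,q]. For instance
  ∂[2,3,8] = [3,8] − [2,8] + [2,3],
  ∂[0,1,8] = [1,8] − [0,8] + [0,1].
As a 27×18 matrix over Z this has rank 17, with invariant factors (1,1,1,1,1,1,1,1,1,1,1,1,1,1,1,1,1).

Reading off H_k = ker ∂_k / im ∂_{k+1}:

  H_0: rank C_0 − rank ∂_1 = 9 − 8 = 1, and the invariant factors of ∂_1 are all 1, so H_0 ≅ Z.
  H_1: rank ker ∂_1 − rank ∂_2 = (27 − 8) − 17 = 2, and the invariant factors of ∂_2 are all 1, so H_1 ≅ Z^2.
  H_2: rank ker ∂_2 − rank ∂_3 = (18 − 17) − 0 = 1, and there is no ∂_3, so H_2 ≅ Z.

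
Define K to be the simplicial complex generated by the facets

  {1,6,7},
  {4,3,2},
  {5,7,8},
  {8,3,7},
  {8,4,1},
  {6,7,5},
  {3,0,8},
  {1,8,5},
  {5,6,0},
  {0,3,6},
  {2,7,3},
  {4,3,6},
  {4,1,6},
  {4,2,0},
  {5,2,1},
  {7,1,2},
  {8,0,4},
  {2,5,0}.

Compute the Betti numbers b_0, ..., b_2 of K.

b_0 = 1, b_1 = 1, b_2 = 0.

Order the vertices as 0 < 1 < 2 < 3 < 4 < 5 < 6 < 7 < 8. Listing each simplex with vertices in this order, K has dimension 2 with simplices:

  0-simplices (9): [0], [1], [2], [3], [4], [5], [6], [7], [8]
  1-simplices (27): (27 of them)
  2-simplices (18): [0,2,4], [0,2,5], [0,3,6], [0,3,8], [0,4,8], [0,5,6], [1,2,5], [1,2,7], [1,4,6], [1,4,8], [1,5,8], [1,6,7], [2,3,4], [2,3,7], [3,4,6], [3,7,8], [5,6,7], [5,7,8]

so the chain groups are C_0 ≅ Z^9, C_1 ≅ Z^27, C_2 ≅ Z^18.

∂_1: C_1 → C_0 maps an edge to its endpoints' difference, ∂[p,q] = q − p. For instance
  ∂[4,6] = [6] − [4].
The resulting 9×27 matrix has rank 8, and its Smith normal form has invariant factors (1,1,1,1,1,1,1,1).

Boundary ∂_2: C_2 → C_1 maps a triangle to the signed sum of its edges. For instance
  ∂[1,2,5] = [2,5] − [1,5] + [1,2],
  ∂[5,6,7] = [6,7] − [5,7] + [5,6].
The 27×18 boundary matrix has rank 18 and Smith normal form diag(1,1,1,1,1,1,1,1,1,1,1,1,1,1,1,1,1,2).

Now H_k = ker ∂_k / im ∂_{k+1}, so:

  H_0: rank C_0 − rank ∂_1 = 9 − 8 = 1, and the invariant factors of ∂_1 are all 1, so H_0 = Z.
  H_1: rank ker ∂_1 − rank ∂_2 = (27 − 8) − 18 = 1, and ∂_2 has invariant factor 2 > 1, so H_1 = Z ⊕ Z_2.
  H_2: rank ker ∂_2 − rank ∂_3 = (18 − 18) − 0 = 0, and there is no ∂_3, so H_2 = 0.

Hence the Betti numbers are b_0 = 1, b_1 = 1, b_2 = 0.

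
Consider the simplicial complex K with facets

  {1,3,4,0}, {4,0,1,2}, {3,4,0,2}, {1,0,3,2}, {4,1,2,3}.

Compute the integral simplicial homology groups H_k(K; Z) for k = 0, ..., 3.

H_0 = Z,  H_1 = 0,  H_2 = 0,  H_3 = Z.

Take the total order 0 < 1 < 2 < 3 < 4 on the vertex set. Then K (dimension 3) consists of the simplices:

  0-simplices (5): [0], [1], [2], [3], [4]
  1-simplices (10): [0,1], [0,2], [0,3], [0,4], [1,2], [1,3], [1,4], [2,3], [2,4], [3,4]
  2-simplices (10): [0,1,2], [0,1,3], [0,1,4], [0,2,3], [0,2,4], [0,3,4], [1,2,3], [1,2,4], [1,3,4], [2,3,4]
  3-simplices (5): [0,1,2,3], [0,1,2,4], [0,1,3,4], [0,2,3,4], [1,2,3,4]

Hence C_0 ≅ Z^5, C_1 ≅ Z^10, C_2 ≅ Z^10, C_3 ≅ Z^5.

∂_1: C_1 → C_0 is given by ∂[p,q] = [q] − [p].
This gives a 5×10 integer matrix of rank 4; reducing to Smith normal form yields diagonal entries (1,1,1,1).

Boundary ∂_2: C_2 → C_1 maps a triangle to the signed sum of its edges. For instance
  ∂[0,3,4] = [3,4] − [0,4] + [0,3],
  ∂[0,1,4] = [1,4] − [0,4] + [0,1].
As a 10×10 matrix over Z this has rank 6, with invariant factors (1,1,1,1,1,1).

Boundary ∂_3: C_3 → C_2 sends each 3-simplex σ to the alternating sum Σ_i (−1)^i (σ with its i-th vertex removed). For instance
  ∂[0,1,3,4] = [1,3,4] − [0,3,4] + [0,1,4] − [0,1,3],
  ∂[0,2,3,4] = [2,3,4] − [0,3,4] + [0,2,4] − [0,2,3].
The 10×5 boundary matrix has rank 4 and Smith normal form diag(1,1,1,1).

Now H_k = ker ∂_k / im ∂_{k+1}, so:

  H_0: rank C_0 − rank ∂_1 = 5 − 4 = 1, and the invariant factors of ∂_1 are all 1, so H_0 = Z.
  H_1: rank ker ∂_1 − rank ∂_2 = (10 − 4) − 6 = 0, and the invariant factors of ∂_2 are all 1, so H_1 = 0.
  H_2: rank ker ∂_2 − rank ∂_3 = (10 − 6) − 4 = 0, and the invariant factors of ∂_3 are all 1, so H_2 = 0.
  H_3: rank ker ∂_3 − rank ∂_4 = (5 − 4) − 0 = 1, and there is no ∂_4, so H_3 = Z.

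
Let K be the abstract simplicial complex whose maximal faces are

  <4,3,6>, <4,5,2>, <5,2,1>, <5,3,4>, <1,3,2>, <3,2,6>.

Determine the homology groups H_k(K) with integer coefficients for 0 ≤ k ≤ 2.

H_0 = Z,  H_1 = Z,  H_2 = 0.

Order the vertices as 1 < 2 < 3 < 4 < 5 < 6. Listing each simplex with vertices in this order, K has dimension 2 with simplices:

  0-simplices (6): [1], [2], [3], [4], [5], [6]
  1-simplices (12): [1,2], [1,3], [1,5], [2,3], [2,4], [2,5], [2,6], [3,4], [3,5], [3,6], [4,5], [4,6]
  2-simplices (6): [1,2,3], [1,2,5], [2,3,6], [2,4,5], [3,4,5], [3,4,6]

so the chain groups are C_0 ≅ Z^6, C_1 ≅ Z^12, C_2 ≅ Z^6.

∂_1: C_1 → C_0 is given by ∂[p,q] = [q] − [p].
As a 6×12 matrix over Z this has rank 5, with invariant factors (1,1,1,1,1).

The boundary map ∂_2: C_2 → C_1 maps a triangle to the signed sum of its edges. For instance
  ∂[1,2,3] = [2,3] − [1,3] + [1,2],
  ∂[3,4,5] = [4,5] − [3,5] + [3,4].
The resulting 12×6 matrix has rank 6, and its Smith normal form has invariant factors (1,1,1,1,1,1).

Reading off H_k = ker ∂_k / im ∂_{k+1}:

  H_0: rank C_0 − rank ∂_1 = 6 − 5 = 1, and the invariant factors of ∂_1 are all 1, so H_0 = Z.
  H_1: rank ker ∂_1 − rank ∂_2 = (12 − 5) − 6 = 1, and the invariant factors of ∂_2 are all 1, so H_1 = Z.
  H_2: rank ker ∂_2 − rank ∂_3 = (6 − 6) − 0 = 0, and there is no ∂_3, so H_2 = 0.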